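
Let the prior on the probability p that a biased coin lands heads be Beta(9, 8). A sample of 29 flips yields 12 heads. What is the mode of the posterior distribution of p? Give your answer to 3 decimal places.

p̂_MAP = 0.455

Prior: Beta(9, 8).
Data: 12 successes in 29 trials. The binomial likelihood contributes p^12(1−p)^17, so the posterior is Beta(9+12, 8+17) = Beta(21, 25).
For Beta(a, b) with a, b > 1 the mode is (a−1)/(a+b−2) = 20/44 ≈ 0.455.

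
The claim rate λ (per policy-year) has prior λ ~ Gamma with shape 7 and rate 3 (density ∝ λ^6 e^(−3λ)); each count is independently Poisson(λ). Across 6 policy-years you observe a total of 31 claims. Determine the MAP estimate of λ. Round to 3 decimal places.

λ̂_MAP = 4.111

Σxᵢ = 31, n = 6.
Posterior ∝ λ^6e^(−3λ) · λ^31e^(−6λ) = λ^37e^(−9λ), i.e. Gamma(shape=38, rate=9).
The mode of a Gamma(a, b) with a ≥ 1 (shape–rate) is (a−1)/b = 37/9 ≈ 4.111.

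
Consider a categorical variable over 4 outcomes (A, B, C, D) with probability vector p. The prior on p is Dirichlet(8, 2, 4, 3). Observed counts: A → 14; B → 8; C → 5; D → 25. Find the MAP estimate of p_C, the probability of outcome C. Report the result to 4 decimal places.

The posterior is Dirichlet(αᵢ + nᵢ) = Dirichlet(22, 10, 9, 28).
For a Dirichlet(a₁,…,a_K) with all aᵢ > 1, the mode has j-th component (aⱼ − 1)/(Σaᵢ − K).
Here Σaᵢ = 69 and K = 4, so p_C = (9 − 1)/(69 − 4) = 8/65 ≈ 0.1231.

MAP estimate of p_C = 0.1231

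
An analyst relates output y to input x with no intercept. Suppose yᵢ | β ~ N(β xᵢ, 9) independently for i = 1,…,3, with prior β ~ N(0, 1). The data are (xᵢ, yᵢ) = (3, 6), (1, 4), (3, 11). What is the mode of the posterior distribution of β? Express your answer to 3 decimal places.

log p(β | y) = −Σ(yᵢ − βxᵢ)²/(2·9) − β²/(2·1) + const.
Setting the derivative to zero: Σxᵢ(yᵢ − βxᵢ)/9 − β/1 = 0, so β = Σxᵢyᵢ / (Σxᵢ² + σ²/τ²).
Σxᵢyᵢ = 3·6 + 1·4 + 3·11 = 55; Σxᵢ² = 19; σ²/τ² = 9.
β̂_MAP = 55 / (19 + 9) = 55/28 ≈ 1.964.

β̂_MAP = 1.964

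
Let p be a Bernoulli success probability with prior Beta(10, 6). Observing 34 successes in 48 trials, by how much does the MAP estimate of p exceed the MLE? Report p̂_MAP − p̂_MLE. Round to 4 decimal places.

Posterior is Beta(44, 20); MAP = (44−1)/(64−2) = 43/62 ≈ 0.69355.
MLE ignores the prior: p̂_MLE = k/n = 34/48 ≈ 0.70833.
Difference = 43/62 − 34/48 = -11/744 ≈ -0.0148.

MAP − MLE = -0.0148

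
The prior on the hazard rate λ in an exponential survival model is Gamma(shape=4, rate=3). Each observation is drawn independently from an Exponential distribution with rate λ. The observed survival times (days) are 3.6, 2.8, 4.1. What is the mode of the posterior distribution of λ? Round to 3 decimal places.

λ̂_MAP = 0.444

The Exponential(rate=λ) likelihood is ∝ λ^n e^(−λΣtᵢ). Here n = 3 and Σtᵢ = 3.6 + 2.8 + 4.1 = 10.5.
Posterior ∝ λ^3e^(−3λ) · λ^3e^(−10.5λ) = λ^6e^(−13.5λ), i.e. Gamma(7, 13.5).
Mode = (a−1)/b = 6/13.5 ≈ 0.444.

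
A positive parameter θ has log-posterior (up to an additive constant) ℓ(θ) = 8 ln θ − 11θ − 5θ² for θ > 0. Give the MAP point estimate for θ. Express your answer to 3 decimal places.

ℓ'(θ) = 8/θ − 11 − 10θ. Setting this to zero and multiplying by θ: 10θ² + 11θ − 8 = 0.
θ = (−11 + √(11² + 4·10·8)) / (2·10) = (−11 + √441) / 20 = (−11 + 21)/20 = 1/2.
ℓ''(θ) = −8/θ² − 10 < 0, confirming a maximum.

θ̂_MAP = 0.500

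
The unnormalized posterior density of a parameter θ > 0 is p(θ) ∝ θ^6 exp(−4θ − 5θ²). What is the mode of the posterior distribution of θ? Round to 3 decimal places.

θ̂_MAP = 0.600

ℓ'(θ) = 6/θ − 4 − 10θ. Setting this to zero and multiplying by θ: 10θ² + 4θ − 6 = 0.
θ = (−4 + √(4² + 4·10·6)) / (2·10) = (−4 + √256) / 20 = (−4 + 16)/20 = 3/5.
ℓ''(θ) = −6/θ² − 10 < 0, confirming a maximum.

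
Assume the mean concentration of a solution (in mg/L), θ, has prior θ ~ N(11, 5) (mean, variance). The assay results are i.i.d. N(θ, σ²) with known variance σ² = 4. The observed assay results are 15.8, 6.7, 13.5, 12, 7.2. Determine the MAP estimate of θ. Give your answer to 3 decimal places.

θ̂_MAP = 11.034

n = 5; x̄ = (15.8 + 6.7 + 13.5 + 12 + 7.2)/5 = 55.2/5 = 11.04.
For a Normal prior and Normal likelihood with known variance, the posterior is Normal; its mode equals its mean, the precision-weighted average.
Prior precision 1/σ₀² = 1/5 = 0.2; data precision n/σ² = 5/4 = 1.25.
θ̂ = (0.2·11 + 1.25·11.04) / (0.2 + 1.25) = 16/1.45 = 320/29 ≈ 11.034.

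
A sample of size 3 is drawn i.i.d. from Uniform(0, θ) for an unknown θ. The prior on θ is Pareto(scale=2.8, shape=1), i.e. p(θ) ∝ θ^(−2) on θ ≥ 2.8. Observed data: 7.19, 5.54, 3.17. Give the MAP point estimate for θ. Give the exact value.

θ̂_MAP = 7.19

The Uniform(0, θ) likelihood is θ^(−n) for θ ≥ max(xᵢ), zero otherwise. Here max(xᵢ) = 7.19.
Posterior ∝ θ^(−2) · θ^(−3) = θ^(−5) on θ ≥ max(2.8, 7.19) = 7.19.
This density is strictly decreasing in θ, so the posterior mode lies at the lower boundary of the support.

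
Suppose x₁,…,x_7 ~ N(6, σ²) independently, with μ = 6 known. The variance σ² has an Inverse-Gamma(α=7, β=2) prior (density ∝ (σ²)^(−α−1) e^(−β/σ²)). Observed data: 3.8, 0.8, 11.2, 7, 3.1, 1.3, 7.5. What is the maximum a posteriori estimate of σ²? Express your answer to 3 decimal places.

σ̂²_MAP = 4.203

Sum of squared deviations about the known mean: SS = (3.8−6)² + (0.8−6)² + (11.2−6)² + (7−6)² + (3.1−6)² + (1.3−6)² + (7.5−6)² = 92.67.
The Normal likelihood contributes (σ²)^(−n/2) exp(−SS/(2σ²)), so the posterior is Inverse-Gamma(α + n/2, β + SS/2) = Inverse-Gamma(10.5, 48.335).
The mode of Inverse-Gamma(a, b) is b/(a+1) = 48.335/11.5 ≈ 4.203.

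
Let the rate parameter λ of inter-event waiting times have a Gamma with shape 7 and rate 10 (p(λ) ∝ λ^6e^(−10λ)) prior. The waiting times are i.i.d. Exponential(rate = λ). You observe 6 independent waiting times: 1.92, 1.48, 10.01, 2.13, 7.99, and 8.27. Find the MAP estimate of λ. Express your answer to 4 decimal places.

The Exponential(rate=λ) likelihood is ∝ λ^n e^(−λΣtᵢ). Here n = 6 and Σtᵢ = 1.92 + 1.48 + 10.01 + 2.13 + 7.99 + 8.27 = 31.80.
Posterior ∝ λ^6e^(−10λ) · λ^6e^(−31.80λ) = λ^12e^(−41.80λ), i.e. Gamma(13, 41.80).
Mode = (a−1)/b = 12/41.80 ≈ 0.2871.

λ̂_MAP = 0.2871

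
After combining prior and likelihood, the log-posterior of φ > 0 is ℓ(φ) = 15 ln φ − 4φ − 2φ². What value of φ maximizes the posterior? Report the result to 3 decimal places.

φ̂_MAP = 1.500

ℓ'(φ) = 15/φ − 4 − 4φ. Setting this to zero and multiplying by φ: 4φ² + 4φ − 15 = 0.
φ = (−4 + √(4² + 4·4·15)) / (2·4) = (−4 + √256) / 8 = (−4 + 16)/8 = 3/2.
ℓ''(φ) = −15/φ² − 4 < 0, confirming a maximum.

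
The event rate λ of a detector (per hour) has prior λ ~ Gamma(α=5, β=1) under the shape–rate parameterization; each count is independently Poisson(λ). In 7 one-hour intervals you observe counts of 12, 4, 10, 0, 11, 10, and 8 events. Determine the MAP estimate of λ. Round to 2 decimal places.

λ̂_MAP = 7.38

Σxᵢ = 12+4+10+0+11+10+8 = 55, with n = 7.
Posterior ∝ λ^4e^(−1λ) · λ^55e^(−7λ) = λ^59e^(−8λ), i.e. Gamma(shape=60, rate=8).
The mode of a Gamma(a, b) with a ≥ 1 (shape–rate) is (a−1)/b = 59/8 ≈ 7.38.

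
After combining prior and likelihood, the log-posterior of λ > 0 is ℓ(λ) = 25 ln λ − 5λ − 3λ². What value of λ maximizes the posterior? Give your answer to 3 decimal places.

λ̂_MAP = 1.667

ℓ'(λ) = 25/λ − 5 − 6λ. Setting this to zero and multiplying by λ: 6λ² + 5λ − 25 = 0.
λ = (−5 + √(5² + 4·6·25)) / (2·6) = (−5 + √625) / 12 = (−5 + 25)/12 = 5/3.
ℓ''(λ) = −25/λ² − 6 < 0, confirming a maximum.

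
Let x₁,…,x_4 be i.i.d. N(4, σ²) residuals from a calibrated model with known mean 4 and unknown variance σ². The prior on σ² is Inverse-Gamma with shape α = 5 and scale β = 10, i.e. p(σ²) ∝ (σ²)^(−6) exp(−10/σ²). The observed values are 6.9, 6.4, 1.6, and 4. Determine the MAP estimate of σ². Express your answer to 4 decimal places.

Sum of squared deviations about the known mean: SS = (6.9−4)² + (6.4−4)² + (1.6−4)² + (4−4)² = 19.93.
The Normal likelihood contributes (σ²)^(−n/2) exp(−SS/(2σ²)), so the posterior is Inverse-Gamma(α + n/2, β + SS/2) = Inverse-Gamma(7, 19.965).
The mode of Inverse-Gamma(a, b) is b/(a+1) = 19.965/8 ≈ 2.4956.

σ̂²_MAP = 2.4956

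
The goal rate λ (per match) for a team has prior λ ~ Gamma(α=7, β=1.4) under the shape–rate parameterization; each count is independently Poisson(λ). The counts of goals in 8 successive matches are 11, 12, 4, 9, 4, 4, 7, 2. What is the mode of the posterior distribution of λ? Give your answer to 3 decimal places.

Σxᵢ = 11+12+4+9+4+4+7+2 = 53, with n = 8.
Posterior ∝ λ^6e^(−1.4λ) · λ^53e^(−8λ) = λ^59e^(−9.4λ), i.e. Gamma(shape=60, rate=9.4).
The mode of a Gamma(a, b) with a ≥ 1 (shape–rate) is (a−1)/b = 59/9.4 ≈ 6.277.

λ̂_MAP = 6.277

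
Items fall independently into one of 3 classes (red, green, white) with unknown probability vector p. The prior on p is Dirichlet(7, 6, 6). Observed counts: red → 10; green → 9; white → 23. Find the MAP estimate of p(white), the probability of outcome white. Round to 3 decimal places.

MAP estimate of p(white) = 0.483

The posterior is Dirichlet(αᵢ + nᵢ) = Dirichlet(17, 15, 29).
For a Dirichlet(a₁,…,a_K) with all aᵢ > 1, the mode has j-th component (aⱼ − 1)/(Σaᵢ − K).
Here Σaᵢ = 61 and K = 3, so p(white) = (29 − 1)/(61 − 3) = 28/58 ≈ 0.483.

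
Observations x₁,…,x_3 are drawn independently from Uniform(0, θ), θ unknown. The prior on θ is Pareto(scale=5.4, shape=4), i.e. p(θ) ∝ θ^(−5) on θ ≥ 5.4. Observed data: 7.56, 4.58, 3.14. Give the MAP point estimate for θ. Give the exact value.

The Uniform(0, θ) likelihood is θ^(−n) for θ ≥ max(xᵢ), zero otherwise. Here max(xᵢ) = 7.56.
Posterior ∝ θ^(−5) · θ^(−3) = θ^(−8) on θ ≥ max(5.4, 7.56) = 7.56.
This density is strictly decreasing in θ, so the posterior mode lies at the lower boundary of the support.

θ̂_MAP = 7.56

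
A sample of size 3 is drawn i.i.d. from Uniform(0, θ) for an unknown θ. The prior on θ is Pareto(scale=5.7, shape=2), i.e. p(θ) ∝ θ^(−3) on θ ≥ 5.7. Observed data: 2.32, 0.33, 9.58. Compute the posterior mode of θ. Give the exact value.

The Uniform(0, θ) likelihood is θ^(−n) for θ ≥ max(xᵢ), zero otherwise. Here max(xᵢ) = 9.58.
Posterior ∝ θ^(−3) · θ^(−3) = θ^(−6) on θ ≥ max(5.7, 9.58) = 9.58.
This density is strictly decreasing in θ, so the posterior mode lies at the lower boundary of the support.

θ̂_MAP = 9.58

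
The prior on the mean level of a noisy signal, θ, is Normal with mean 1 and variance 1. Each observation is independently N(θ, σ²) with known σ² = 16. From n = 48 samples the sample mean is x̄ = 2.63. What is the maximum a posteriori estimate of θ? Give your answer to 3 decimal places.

θ̂_MAP = 2.223

n = 48, x̄ = 2.63.
For a Normal prior and Normal likelihood with known variance, the posterior is Normal; its mode equals its mean, the precision-weighted average.
Prior precision 1/σ₀² = 1/1 = 1; data precision n/σ² = 48/16 = 3.
θ̂ = (1·1 + 3·2.63) / (1 + 3) = 8.89/4 = 2.2225 ≈ 2.223.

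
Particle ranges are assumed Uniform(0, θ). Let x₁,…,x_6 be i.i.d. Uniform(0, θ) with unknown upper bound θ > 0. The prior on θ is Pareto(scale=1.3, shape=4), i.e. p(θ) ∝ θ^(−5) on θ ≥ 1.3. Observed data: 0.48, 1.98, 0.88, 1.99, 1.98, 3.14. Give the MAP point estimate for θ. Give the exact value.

The Uniform(0, θ) likelihood is θ^(−n) for θ ≥ max(xᵢ), zero otherwise. Here max(xᵢ) = 3.14.
Posterior ∝ θ^(−5) · θ^(−6) = θ^(−11) on θ ≥ max(1.3, 3.14) = 3.14.
This density is strictly decreasing in θ, so the posterior mode lies at the lower boundary of the support.

θ̂_MAP = 3.14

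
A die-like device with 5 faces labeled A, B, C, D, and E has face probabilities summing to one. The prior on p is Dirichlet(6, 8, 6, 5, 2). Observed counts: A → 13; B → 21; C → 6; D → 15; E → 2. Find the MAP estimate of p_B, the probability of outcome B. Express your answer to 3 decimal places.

The posterior is Dirichlet(αᵢ + nᵢ) = Dirichlet(19, 29, 12, 20, 4).
For a Dirichlet(a₁,…,a_K) with all aᵢ > 1, the mode has j-th component (aⱼ − 1)/(Σaᵢ − K).
Here Σaᵢ = 84 and K = 5, so p_B = (29 − 1)/(84 − 5) = 28/79 ≈ 0.354.

MAP estimate of p_B = 0.354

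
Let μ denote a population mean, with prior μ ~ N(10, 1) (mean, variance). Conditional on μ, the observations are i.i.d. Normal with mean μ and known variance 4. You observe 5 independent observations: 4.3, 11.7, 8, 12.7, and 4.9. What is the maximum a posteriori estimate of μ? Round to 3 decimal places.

μ̂_MAP = 9.067

n = 5; x̄ = (4.3 + 11.7 + 8 + 12.7 + 4.9)/5 = 41.6/5 = 8.32.
For a Normal prior and Normal likelihood with known variance, the posterior is Normal; its mode equals its mean, the precision-weighted average.
Prior precision 1/σ₀² = 1/1 = 1; data precision n/σ² = 5/4 = 1.25.
μ̂ = (1·10 + 1.25·8.32) / (1 + 1.25) = 20.4/2.25 = 136/15 ≈ 9.067.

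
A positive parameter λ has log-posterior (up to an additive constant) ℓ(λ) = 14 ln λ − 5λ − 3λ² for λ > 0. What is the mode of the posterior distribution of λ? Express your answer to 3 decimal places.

ℓ'(λ) = 14/λ − 5 − 6λ. Setting this to zero and multiplying by λ: 6λ² + 5λ − 14 = 0.
λ = (−5 + √(5² + 4·6·14)) / (2·6) = (−5 + √361) / 12 = (−5 + 19)/12 = 7/6.
ℓ''(λ) = −14/λ² − 6 < 0, confirming a maximum.

λ̂_MAP = 1.167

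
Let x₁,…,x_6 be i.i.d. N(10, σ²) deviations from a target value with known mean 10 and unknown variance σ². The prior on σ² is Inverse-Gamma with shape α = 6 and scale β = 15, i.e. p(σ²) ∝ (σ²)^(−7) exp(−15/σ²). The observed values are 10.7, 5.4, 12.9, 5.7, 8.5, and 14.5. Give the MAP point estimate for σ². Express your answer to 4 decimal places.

Sum of squared deviations about the known mean: SS = (10.7−10)² + (5.4−10)² + (12.9−10)² + (5.7−10)² + (8.5−10)² + (14.5−10)² = 71.05.
The Normal likelihood contributes (σ²)^(−n/2) exp(−SS/(2σ²)), so the posterior is Inverse-Gamma(α + n/2, β + SS/2) = Inverse-Gamma(9, 50.525).
The mode of Inverse-Gamma(a, b) is b/(a+1) = 50.525/10 ≈ 5.0525.

σ̂²_MAP = 5.0525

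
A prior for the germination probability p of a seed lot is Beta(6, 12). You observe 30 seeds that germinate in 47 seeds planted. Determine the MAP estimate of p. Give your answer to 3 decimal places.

Prior: Beta(6, 12).
Data: 30 successes in 47 trials. The binomial likelihood contributes p^30(1−p)^17, so the posterior is Beta(6+30, 12+17) = Beta(36, 29).
For Beta(a, b) with a, b > 1 the mode is (a−1)/(a+b−2) = 35/63 ≈ 0.556.

p̂_MAP = 0.556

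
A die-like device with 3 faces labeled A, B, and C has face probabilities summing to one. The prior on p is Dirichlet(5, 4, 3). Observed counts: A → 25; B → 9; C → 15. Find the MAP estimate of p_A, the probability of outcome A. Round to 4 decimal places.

MAP estimate of p_A = 0.5000

The posterior is Dirichlet(αᵢ + nᵢ) = Dirichlet(30, 13, 18).
For a Dirichlet(a₁,…,a_K) with all aᵢ > 1, the mode has j-th component (aⱼ − 1)/(Σaᵢ − K).
Here Σaᵢ = 61 and K = 3, so p_A = (30 − 1)/(61 − 3) = 29/58 ≈ 0.5000.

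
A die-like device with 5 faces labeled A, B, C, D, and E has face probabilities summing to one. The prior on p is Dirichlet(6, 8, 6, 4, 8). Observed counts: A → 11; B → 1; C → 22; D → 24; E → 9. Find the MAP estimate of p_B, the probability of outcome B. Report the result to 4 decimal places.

The posterior is Dirichlet(αᵢ + nᵢ) = Dirichlet(17, 9, 28, 28, 17).
For a Dirichlet(a₁,…,a_K) with all aᵢ > 1, the mode has j-th component (aⱼ − 1)/(Σaᵢ − K).
Here Σaᵢ = 99 and K = 5, so p_B = (9 − 1)/(99 − 5) = 8/94 ≈ 0.0851.

MAP estimate of p_B = 0.0851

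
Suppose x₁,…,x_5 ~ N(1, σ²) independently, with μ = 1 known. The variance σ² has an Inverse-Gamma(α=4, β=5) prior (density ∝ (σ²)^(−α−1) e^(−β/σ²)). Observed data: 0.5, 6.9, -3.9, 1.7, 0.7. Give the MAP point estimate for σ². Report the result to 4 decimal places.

Sum of squared deviations about the known mean: SS = (0.5−1)² + (6.9−1)² + (-3.9−1)² + (1.7−1)² + (0.7−1)² = 59.65.
The Normal likelihood contributes (σ²)^(−n/2) exp(−SS/(2σ²)), so the posterior is Inverse-Gamma(α + n/2, β + SS/2) = Inverse-Gamma(6.5, 34.825).
The mode of Inverse-Gamma(a, b) is b/(a+1) = 34.825/7.5 ≈ 4.6433.

σ̂²_MAP = 4.6433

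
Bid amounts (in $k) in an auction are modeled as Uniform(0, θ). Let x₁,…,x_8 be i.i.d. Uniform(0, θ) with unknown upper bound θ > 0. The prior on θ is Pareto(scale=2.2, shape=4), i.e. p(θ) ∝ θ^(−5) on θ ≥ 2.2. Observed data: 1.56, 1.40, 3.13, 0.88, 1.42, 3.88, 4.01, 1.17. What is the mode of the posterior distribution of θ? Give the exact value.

θ̂_MAP = 4.01

The Uniform(0, θ) likelihood is θ^(−n) for θ ≥ max(xᵢ), zero otherwise. Here max(xᵢ) = 4.01.
Posterior ∝ θ^(−5) · θ^(−8) = θ^(−13) on θ ≥ max(2.2, 4.01) = 4.01.
This density is strictly decreasing in θ, so the posterior mode lies at the lower boundary of the support.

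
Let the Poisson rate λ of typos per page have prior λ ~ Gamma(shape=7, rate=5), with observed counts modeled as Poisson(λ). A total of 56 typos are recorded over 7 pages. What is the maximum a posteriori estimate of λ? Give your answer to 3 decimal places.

λ̂_MAP = 5.167

Σxᵢ = 56, n = 7.
Posterior ∝ λ^6e^(−5λ) · λ^56e^(−7λ) = λ^62e^(−12λ), i.e. Gamma(shape=63, rate=12).
The mode of a Gamma(a, b) with a ≥ 1 (shape–rate) is (a−1)/b = 62/12 ≈ 5.167.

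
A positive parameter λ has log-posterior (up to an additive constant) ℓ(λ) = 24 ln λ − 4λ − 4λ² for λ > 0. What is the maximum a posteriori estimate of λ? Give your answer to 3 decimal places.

ℓ'(λ) = 24/λ − 4 − 8λ. Setting this to zero and multiplying by λ: 8λ² + 4λ − 24 = 0.
λ = (−4 + √(4² + 4·8·24)) / (2·8) = (−4 + √784) / 16 = (−4 + 28)/16 = 3/2.
ℓ''(λ) = −24/λ² − 8 < 0, confirming a maximum.

λ̂_MAP = 1.500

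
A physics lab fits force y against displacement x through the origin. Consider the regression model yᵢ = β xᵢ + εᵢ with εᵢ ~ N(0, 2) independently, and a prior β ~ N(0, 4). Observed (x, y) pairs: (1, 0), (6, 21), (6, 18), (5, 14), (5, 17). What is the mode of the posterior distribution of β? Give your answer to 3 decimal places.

log p(β | y) = −Σ(yᵢ − βxᵢ)²/(2·2) − β²/(2·4) + const.
Setting the derivative to zero: Σxᵢ(yᵢ − βxᵢ)/2 − β/4 = 0, so β = Σxᵢyᵢ / (Σxᵢ² + σ²/τ²).
Σxᵢyᵢ = 1·0 + 6·21 + 6·18 + 5·14 + 5·17 = 389; Σxᵢ² = 123; σ²/τ² = 0.5.
β̂_MAP = 389 / (123 + 0.5) = 389/123.5 ≈ 3.150.

β̂_MAP = 3.150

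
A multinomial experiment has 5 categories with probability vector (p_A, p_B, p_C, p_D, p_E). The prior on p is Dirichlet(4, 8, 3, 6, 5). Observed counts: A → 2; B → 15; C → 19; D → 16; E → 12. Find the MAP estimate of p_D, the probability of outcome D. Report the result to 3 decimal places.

MAP estimate of p_D = 0.247

The posterior is Dirichlet(αᵢ + nᵢ) = Dirichlet(6, 23, 22, 22, 17).
For a Dirichlet(a₁,…,a_K) with all aᵢ > 1, the mode has j-th component (aⱼ − 1)/(Σaᵢ − K).
Here Σaᵢ = 90 and K = 5, so p_D = (22 − 1)/(90 − 5) = 21/85 ≈ 0.247.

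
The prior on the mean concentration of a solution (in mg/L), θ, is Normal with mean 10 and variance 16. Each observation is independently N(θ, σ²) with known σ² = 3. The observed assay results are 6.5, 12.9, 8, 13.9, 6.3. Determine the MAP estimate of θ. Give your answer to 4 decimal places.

θ̂_MAP = 9.5373

n = 5; x̄ = (6.5 + 12.9 + 8 + 13.9 + 6.3)/5 = 47.6/5 = 9.52.
For a Normal prior and Normal likelihood with known variance, the posterior is Normal; its mode equals its mean, the precision-weighted average.
Prior precision 1/σ₀² = 1/16 = 0.0625; data precision n/σ² = 5/3.
θ̂ = (0.0625·10 + (5/3)·9.52) / (0.0625 + 5/3) = (1979/120)/(83/48) = 3958/415 ≈ 9.5373.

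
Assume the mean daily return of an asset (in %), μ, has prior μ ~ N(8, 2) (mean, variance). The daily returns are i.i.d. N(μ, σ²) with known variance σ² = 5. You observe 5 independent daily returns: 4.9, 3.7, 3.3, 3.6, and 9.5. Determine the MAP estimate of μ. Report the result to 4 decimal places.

n = 5; x̄ = (4.9 + 3.7 + 3.3 + 3.6 + 9.5)/5 = 25/5 = 5.
For a Normal prior and Normal likelihood with known variance, the posterior is Normal; its mode equals its mean, the precision-weighted average.
Prior precision 1/σ₀² = 1/2 = 0.5; data precision n/σ² = 5/5 = 1.
μ̂ = (0.5·8 + 1·5) / (0.5 + 1) = 9/1.5 = 6.0000.

μ̂_MAP = 6.0000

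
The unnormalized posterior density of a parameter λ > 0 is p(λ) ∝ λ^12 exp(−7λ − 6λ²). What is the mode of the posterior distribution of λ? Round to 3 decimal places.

ℓ'(λ) = 12/λ − 7 − 12λ. Setting this to zero and multiplying by λ: 12λ² + 7λ − 12 = 0.
λ = (−7 + √(7² + 4·12·12)) / (2·12) = (−7 + √625) / 24 = (−7 + 25)/24 = 3/4.
ℓ''(λ) = −12/λ² − 12 < 0, confirming a maximum.

λ̂_MAP = 0.750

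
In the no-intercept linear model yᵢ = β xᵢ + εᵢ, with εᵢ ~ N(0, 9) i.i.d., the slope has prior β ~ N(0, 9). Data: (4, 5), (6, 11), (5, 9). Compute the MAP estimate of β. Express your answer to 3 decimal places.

β̂_MAP = 1.679

log p(β | y) = −Σ(yᵢ − βxᵢ)²/(2·9) − β²/(2·9) + const.
Setting the derivative to zero: Σxᵢ(yᵢ − βxᵢ)/9 − β/9 = 0, so β = Σxᵢyᵢ / (Σxᵢ² + σ²/τ²).
Σxᵢyᵢ = 4·5 + 6·11 + 5·9 = 131; Σxᵢ² = 77; σ²/τ² = 1.
β̂_MAP = 131 / (77 + 1) = 131/78 ≈ 1.679.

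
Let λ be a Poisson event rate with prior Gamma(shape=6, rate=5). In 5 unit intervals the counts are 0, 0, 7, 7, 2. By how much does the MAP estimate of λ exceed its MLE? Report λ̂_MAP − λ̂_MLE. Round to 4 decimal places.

MAP − MLE = -1.1000

Σxᵢ = 16. Posterior is Gamma(22, 10); MAP = (22−1)/10 = 21/10 ≈ 2.10000.
MLE = x̄ = 16/5 ≈ 3.20000.
Difference = 21/10 − 16/5 = -11/10 ≈ -1.1000.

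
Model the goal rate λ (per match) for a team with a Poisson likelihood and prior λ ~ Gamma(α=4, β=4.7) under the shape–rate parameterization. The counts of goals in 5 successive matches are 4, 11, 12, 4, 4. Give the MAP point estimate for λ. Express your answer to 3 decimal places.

Σxᵢ = 4+11+12+4+4 = 35, with n = 5.
Posterior ∝ λ^3e^(−4.7λ) · λ^35e^(−5λ) = λ^38e^(−9.7λ), i.e. Gamma(shape=39, rate=9.7).
The mode of a Gamma(a, b) with a ≥ 1 (shape–rate) is (a−1)/b = 38/9.7 ≈ 3.918.

λ̂_MAP = 3.918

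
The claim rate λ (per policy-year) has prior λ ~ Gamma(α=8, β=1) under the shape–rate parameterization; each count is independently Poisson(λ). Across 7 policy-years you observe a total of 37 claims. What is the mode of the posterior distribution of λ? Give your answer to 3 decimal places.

λ̂_MAP = 5.500

Σxᵢ = 37, n = 7.
Posterior ∝ λ^7e^(−1λ) · λ^37e^(−7λ) = λ^44e^(−8λ), i.e. Gamma(shape=45, rate=8).
The mode of a Gamma(a, b) with a ≥ 1 (shape–rate) is (a−1)/b = 44/8 ≈ 5.500.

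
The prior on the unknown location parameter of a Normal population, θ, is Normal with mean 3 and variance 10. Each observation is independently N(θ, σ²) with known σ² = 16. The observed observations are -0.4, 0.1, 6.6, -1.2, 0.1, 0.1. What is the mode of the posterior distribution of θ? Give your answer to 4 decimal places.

θ̂_MAP = 1.3289

n = 6; x̄ = ((-0.4) + 0.1 + 6.6 + (-1.2) + 0.1 + 0.1)/6 = 5.3/6 = 53/60 ≈ 0.8833.
For a Normal prior and Normal likelihood with known variance, the posterior is Normal; its mode equals its mean, the precision-weighted average.
Prior precision 1/σ₀² = 1/10 = 0.1; data precision n/σ² = 6/16 = 0.375.
θ̂ = (0.1·3 + 0.375·(53/60)) / (0.1 + 0.375) = 0.63125/0.475 = 101/76 ≈ 1.3289.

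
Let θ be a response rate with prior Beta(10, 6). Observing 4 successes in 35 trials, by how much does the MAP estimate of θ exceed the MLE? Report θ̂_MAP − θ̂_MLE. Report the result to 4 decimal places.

Posterior is Beta(14, 37); MAP = (14−1)/(51−2) = 13/49 ≈ 0.26531.
MLE ignores the prior: θ̂_MLE = k/n = 4/35 ≈ 0.11429.
Difference = 13/49 − 4/35 = 37/245 ≈ 0.1510.

MAP − MLE = 0.1510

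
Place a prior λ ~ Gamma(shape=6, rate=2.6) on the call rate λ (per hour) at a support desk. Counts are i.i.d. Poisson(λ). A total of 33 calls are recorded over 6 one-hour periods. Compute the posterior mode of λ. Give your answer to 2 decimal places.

λ̂_MAP = 4.42

Σxᵢ = 33, n = 6.
Posterior ∝ λ^5e^(−2.6λ) · λ^33e^(−6λ) = λ^38e^(−8.6λ), i.e. Gamma(shape=39, rate=8.6).
The mode of a Gamma(a, b) with a ≥ 1 (shape–rate) is (a−1)/b = 38/8.6 ≈ 4.42.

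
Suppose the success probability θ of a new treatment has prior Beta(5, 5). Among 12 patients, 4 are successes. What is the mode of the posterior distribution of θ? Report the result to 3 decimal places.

Prior: Beta(5, 5).
Data: 4 successes in 12 trials. The binomial likelihood contributes θ^4(1−θ)^8, so the posterior is Beta(5+4, 5+8) = Beta(9, 13).
For Beta(a, b) with a, b > 1 the mode is (a−1)/(a+b−2) = 8/20 ≈ 0.400.

θ̂_MAP = 0.400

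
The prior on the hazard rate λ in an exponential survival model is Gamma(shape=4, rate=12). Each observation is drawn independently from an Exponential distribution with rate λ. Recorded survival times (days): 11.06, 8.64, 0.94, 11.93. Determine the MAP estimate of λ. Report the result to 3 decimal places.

The Exponential(rate=λ) likelihood is ∝ λ^n e^(−λΣtᵢ). Here n = 4 and Σtᵢ = 11.06 + 8.64 + 0.94 + 11.93 = 32.57.
Posterior ∝ λ^3e^(−12λ) · λ^4e^(−32.57λ) = λ^7e^(−44.57λ), i.e. Gamma(8, 44.57).
Mode = (a−1)/b = 7/44.57 ≈ 0.157.

λ̂_MAP = 0.157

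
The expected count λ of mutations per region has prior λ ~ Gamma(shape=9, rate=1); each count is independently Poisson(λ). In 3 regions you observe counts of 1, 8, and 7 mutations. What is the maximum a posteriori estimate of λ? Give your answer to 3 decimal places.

λ̂_MAP = 6.000

Σxᵢ = 1+8+7 = 16, with n = 3.
Posterior ∝ λ^8e^(−1λ) · λ^16e^(−3λ) = λ^24e^(−4λ), i.e. Gamma(shape=25, rate=4).
The mode of a Gamma(a, b) with a ≥ 1 (shape–rate) is (a−1)/b = 24/4 ≈ 6.000.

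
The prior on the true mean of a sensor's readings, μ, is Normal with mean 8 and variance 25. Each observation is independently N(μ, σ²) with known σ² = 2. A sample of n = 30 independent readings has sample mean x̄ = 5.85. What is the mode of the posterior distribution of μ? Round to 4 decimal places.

n = 30, x̄ = 5.85.
For a Normal prior and Normal likelihood with known variance, the posterior is Normal; its mode equals its mean, the precision-weighted average.
Prior precision 1/σ₀² = 1/25 = 0.04; data precision n/σ² = 30/2 = 15.
μ̂ = (0.04·8 + 15·5.85) / (0.04 + 15) = 88.07/15.04 = 8807/1504 ≈ 5.8557.

μ̂_MAP = 5.8557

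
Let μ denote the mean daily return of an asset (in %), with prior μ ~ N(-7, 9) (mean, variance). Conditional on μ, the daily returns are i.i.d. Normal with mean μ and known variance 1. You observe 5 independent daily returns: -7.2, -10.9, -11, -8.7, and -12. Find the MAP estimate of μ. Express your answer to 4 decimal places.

μ̂_MAP = -9.8957

n = 5; x̄ = ((-7.2) + (-10.9) + (-11) + (-8.7) + (-12))/5 = -49.8/5 = -9.96.
For a Normal prior and Normal likelihood with known variance, the posterior is Normal; its mode equals its mean, the precision-weighted average.
Prior precision 1/σ₀² = 1/9; data precision n/σ² = 5/1 = 5.
μ̂ = ((1/9)·(-7) + 5·(-9.96)) / (1/9 + 5) = (-2276/45)/(46/9) = -1138/115 ≈ -9.8957.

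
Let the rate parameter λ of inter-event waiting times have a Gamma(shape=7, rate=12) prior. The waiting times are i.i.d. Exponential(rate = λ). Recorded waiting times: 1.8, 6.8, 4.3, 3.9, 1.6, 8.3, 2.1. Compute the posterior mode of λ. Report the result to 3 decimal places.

The Exponential(rate=λ) likelihood is ∝ λ^n e^(−λΣtᵢ). Here n = 7 and Σtᵢ = 1.8 + 6.8 + 4.3 + 3.9 + 1.6 + 8.3 + 2.1 = 28.8.
Posterior ∝ λ^6e^(−12λ) · λ^7e^(−28.8λ) = λ^13e^(−40.8λ), i.e. Gamma(14, 40.8).
Mode = (a−1)/b = 13/40.8 ≈ 0.319.

λ̂_MAP = 0.319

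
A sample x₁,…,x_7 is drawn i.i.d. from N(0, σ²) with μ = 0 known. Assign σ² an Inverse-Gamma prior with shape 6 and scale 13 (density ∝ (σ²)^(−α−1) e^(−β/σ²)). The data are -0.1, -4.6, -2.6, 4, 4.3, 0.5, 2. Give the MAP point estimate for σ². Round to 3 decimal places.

Sum of squared deviations about the known mean: SS = (-0.1−0)² + (-4.6−0)² + (-2.6−0)² + (4−0)² + (4.3−0)² + (0.5−0)² + (2−0)² = 66.67.
The Normal likelihood contributes (σ²)^(−n/2) exp(−SS/(2σ²)), so the posterior is Inverse-Gamma(α + n/2, β + SS/2) = Inverse-Gamma(9.5, 46.335).
The mode of Inverse-Gamma(a, b) is b/(a+1) = 46.335/10.5 ≈ 4.413.

σ̂²_MAP = 4.413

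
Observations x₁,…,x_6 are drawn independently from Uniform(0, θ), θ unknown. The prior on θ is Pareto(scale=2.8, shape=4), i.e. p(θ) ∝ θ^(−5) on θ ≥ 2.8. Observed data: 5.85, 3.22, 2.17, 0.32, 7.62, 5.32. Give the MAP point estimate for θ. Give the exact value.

θ̂_MAP = 7.62

The Uniform(0, θ) likelihood is θ^(−n) for θ ≥ max(xᵢ), zero otherwise. Here max(xᵢ) = 7.62.
Posterior ∝ θ^(−5) · θ^(−6) = θ^(−11) on θ ≥ max(2.8, 7.62) = 7.62.
This density is strictly decreasing in θ, so the posterior mode lies at the lower boundary of the support.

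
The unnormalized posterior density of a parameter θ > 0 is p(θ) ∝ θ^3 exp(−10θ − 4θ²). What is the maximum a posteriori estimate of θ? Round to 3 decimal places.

θ̂_MAP = 0.250

ℓ'(θ) = 3/θ − 10 − 8θ. Setting this to zero and multiplying by θ: 8θ² + 10θ − 3 = 0.
θ = (−10 + √(10² + 4·8·3)) / (2·8) = (−10 + √196) / 16 = (−10 + 14)/16 = 1/4.
ℓ''(θ) = −3/θ² − 8 < 0, confirming a maximum.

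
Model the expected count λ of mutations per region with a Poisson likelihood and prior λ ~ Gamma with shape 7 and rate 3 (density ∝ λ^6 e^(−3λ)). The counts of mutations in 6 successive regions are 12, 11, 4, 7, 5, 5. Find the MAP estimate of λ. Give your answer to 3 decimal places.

λ̂_MAP = 5.556

Σxᵢ = 12+11+4+7+5+5 = 44, with n = 6.
Posterior ∝ λ^6e^(−3λ) · λ^44e^(−6λ) = λ^50e^(−9λ), i.e. Gamma(shape=51, rate=9).
The mode of a Gamma(a, b) with a ≥ 1 (shape–rate) is (a−1)/b = 50/9 ≈ 5.556.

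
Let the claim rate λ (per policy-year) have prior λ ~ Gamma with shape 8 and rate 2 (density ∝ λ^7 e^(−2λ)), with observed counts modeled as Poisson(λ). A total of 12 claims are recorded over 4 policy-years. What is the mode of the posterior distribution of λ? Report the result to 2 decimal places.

Σxᵢ = 12, n = 4.
Posterior ∝ λ^7e^(−2λ) · λ^12e^(−4λ) = λ^19e^(−6λ), i.e. Gamma(shape=20, rate=6).
The mode of a Gamma(a, b) with a ≥ 1 (shape–rate) is (a−1)/b = 19/6 ≈ 3.17.

λ̂_MAP = 3.17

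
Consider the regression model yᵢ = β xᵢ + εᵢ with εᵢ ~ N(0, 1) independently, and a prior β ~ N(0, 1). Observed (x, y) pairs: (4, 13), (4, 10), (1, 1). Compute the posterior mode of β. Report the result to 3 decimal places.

log p(β | y) = −Σ(yᵢ − βxᵢ)²/(2·1) − β²/(2·1) + const.
Setting the derivative to zero: Σxᵢ(yᵢ − βxᵢ)/1 − β/1 = 0, so β = Σxᵢyᵢ / (Σxᵢ² + σ²/τ²).
Σxᵢyᵢ = 4·13 + 4·10 + 1·1 = 93; Σxᵢ² = 33; σ²/τ² = 1.
β̂_MAP = 93 / (33 + 1) = 93/34 ≈ 2.735.

β̂_MAP = 2.735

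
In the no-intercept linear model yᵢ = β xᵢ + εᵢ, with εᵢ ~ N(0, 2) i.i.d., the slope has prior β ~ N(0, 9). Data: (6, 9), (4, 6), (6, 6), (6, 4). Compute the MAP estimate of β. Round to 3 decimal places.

β̂_MAP = 1.111

log p(β | y) = −Σ(yᵢ − βxᵢ)²/(2·2) − β²/(2·9) + const.
Setting the derivative to zero: Σxᵢ(yᵢ − βxᵢ)/2 − β/9 = 0, so β = Σxᵢyᵢ / (Σxᵢ² + σ²/τ²).
Σxᵢyᵢ = 6·9 + 4·6 + 6·6 + 6·4 = 138; Σxᵢ² = 124; σ²/τ² = 2/9.
β̂_MAP = 138 / (124 + 2/9) = 138/(1118/9) = 621/559 ≈ 1.111.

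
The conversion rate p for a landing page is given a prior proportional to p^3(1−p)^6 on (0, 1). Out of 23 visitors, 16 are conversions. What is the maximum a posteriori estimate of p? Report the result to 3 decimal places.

p̂_MAP = 0.594

The prior density ∝ p^3(1−p)^6 is the kernel of Beta(4, 7).
Data: 16 successes in 23 trials. The binomial likelihood contributes p^16(1−p)^7, so the posterior is Beta(4+16, 7+7) = Beta(20, 14).
For Beta(a, b) with a, b > 1 the mode is (a−1)/(a+b−2) = 19/32 ≈ 0.594.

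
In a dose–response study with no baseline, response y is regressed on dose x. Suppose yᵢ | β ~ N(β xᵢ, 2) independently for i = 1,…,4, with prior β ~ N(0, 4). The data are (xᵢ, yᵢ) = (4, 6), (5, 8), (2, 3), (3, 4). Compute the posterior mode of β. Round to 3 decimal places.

log p(β | y) = −Σ(yᵢ − βxᵢ)²/(2·2) − β²/(2·4) + const.
Setting the derivative to zero: Σxᵢ(yᵢ − βxᵢ)/2 − β/4 = 0, so β = Σxᵢyᵢ / (Σxᵢ² + σ²/τ²).
Σxᵢyᵢ = 4·6 + 5·8 + 2·3 + 3·4 = 82; Σxᵢ² = 54; σ²/τ² = 0.5.
β̂_MAP = 82 / (54 + 0.5) = 82/54.5 ≈ 1.505.

β̂_MAP = 1.505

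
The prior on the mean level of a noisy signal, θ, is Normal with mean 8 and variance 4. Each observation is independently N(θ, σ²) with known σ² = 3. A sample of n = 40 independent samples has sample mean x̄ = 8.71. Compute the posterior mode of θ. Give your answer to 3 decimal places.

θ̂_MAP = 8.697

n = 40, x̄ = 8.71.
For a Normal prior and Normal likelihood with known variance, the posterior is Normal; its mode equals its mean, the precision-weighted average.
Prior precision 1/σ₀² = 1/4 = 0.25; data precision n/σ² = 40/3.
θ̂ = (0.25·8 + (40/3)·8.71) / (0.25 + 40/3) = (1772/15)/(163/12) = 7088/815 ≈ 8.697.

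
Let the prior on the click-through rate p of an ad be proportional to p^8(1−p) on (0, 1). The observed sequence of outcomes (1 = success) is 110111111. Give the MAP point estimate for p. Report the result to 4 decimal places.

p̂_MAP = 0.8889

The prior density ∝ p^8(1−p)^1 is the kernel of Beta(9, 2).
Data: 8 successes in 9 trials (from the sequence). The binomial likelihood contributes p^8(1−p)^1, so the posterior is Beta(9+8, 2+1) = Beta(17, 3).
For Beta(a, b) with a, b > 1 the mode is (a−1)/(a+b−2) = 16/18 ≈ 0.8889.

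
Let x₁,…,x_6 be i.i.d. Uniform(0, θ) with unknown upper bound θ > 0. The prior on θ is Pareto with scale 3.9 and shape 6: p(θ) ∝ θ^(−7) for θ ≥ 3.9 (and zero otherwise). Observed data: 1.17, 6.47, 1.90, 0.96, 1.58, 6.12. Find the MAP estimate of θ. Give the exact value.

The Uniform(0, θ) likelihood is θ^(−n) for θ ≥ max(xᵢ), zero otherwise. Here max(xᵢ) = 6.47.
Posterior ∝ θ^(−7) · θ^(−6) = θ^(−13) on θ ≥ max(3.9, 6.47) = 6.47.
This density is strictly decreasing in θ, so the posterior mode lies at the lower boundary of the support.

θ̂_MAP = 6.47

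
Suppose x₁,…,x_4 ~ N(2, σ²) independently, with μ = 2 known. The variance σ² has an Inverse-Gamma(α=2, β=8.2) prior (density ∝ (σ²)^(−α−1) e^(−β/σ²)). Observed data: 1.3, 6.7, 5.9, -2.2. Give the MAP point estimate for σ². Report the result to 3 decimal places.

Sum of squared deviations about the known mean: SS = (1.3−2)² + (6.7−2)² + (5.9−2)² + (-2.2−2)² = 55.43.
The Normal likelihood contributes (σ²)^(−n/2) exp(−SS/(2σ²)), so the posterior is Inverse-Gamma(α + n/2, β + SS/2) = Inverse-Gamma(4, 35.915).
The mode of Inverse-Gamma(a, b) is b/(a+1) = 35.915/5 ≈ 7.183.

σ̂²_MAP = 7.183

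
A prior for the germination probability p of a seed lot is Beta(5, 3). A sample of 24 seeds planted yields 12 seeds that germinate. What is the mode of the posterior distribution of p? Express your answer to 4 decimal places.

p̂_MAP = 0.5333

Prior: Beta(5, 3).
Data: 12 successes in 24 trials. The binomial likelihood contributes p^12(1−p)^12, so the posterior is Beta(5+12, 3+12) = Beta(17, 15).
For Beta(a, b) with a, b > 1 the mode is (a−1)/(a+b−2) = 16/30 ≈ 0.5333.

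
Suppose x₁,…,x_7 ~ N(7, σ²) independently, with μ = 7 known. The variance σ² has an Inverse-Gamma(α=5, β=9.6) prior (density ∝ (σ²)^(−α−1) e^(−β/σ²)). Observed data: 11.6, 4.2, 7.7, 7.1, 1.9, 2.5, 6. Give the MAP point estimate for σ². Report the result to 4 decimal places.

Sum of squared deviations about the known mean: SS = (11.6−7)² + (4.2−7)² + (7.7−7)² + (7.1−7)² + (1.9−7)² + (2.5−7)² + (6−7)² = 76.76.
The Normal likelihood contributes (σ²)^(−n/2) exp(−SS/(2σ²)), so the posterior is Inverse-Gamma(α + n/2, β + SS/2) = Inverse-Gamma(8.5, 47.98).
The mode of Inverse-Gamma(a, b) is b/(a+1) = 47.98/9.5 ≈ 5.0505.

σ̂²_MAP = 5.0505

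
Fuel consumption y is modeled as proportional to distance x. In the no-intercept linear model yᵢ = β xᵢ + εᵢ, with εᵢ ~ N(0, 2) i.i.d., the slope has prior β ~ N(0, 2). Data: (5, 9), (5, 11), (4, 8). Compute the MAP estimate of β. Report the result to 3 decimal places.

β̂_MAP = 1.970

log p(β | y) = −Σ(yᵢ − βxᵢ)²/(2·2) − β²/(2·2) + const.
Setting the derivative to zero: Σxᵢ(yᵢ − βxᵢ)/2 − β/2 = 0, so β = Σxᵢyᵢ / (Σxᵢ² + σ²/τ²).
Σxᵢyᵢ = 5·9 + 5·11 + 4·8 = 132; Σxᵢ² = 66; σ²/τ² = 1.
β̂_MAP = 132 / (66 + 1) = 132/67 ≈ 1.970.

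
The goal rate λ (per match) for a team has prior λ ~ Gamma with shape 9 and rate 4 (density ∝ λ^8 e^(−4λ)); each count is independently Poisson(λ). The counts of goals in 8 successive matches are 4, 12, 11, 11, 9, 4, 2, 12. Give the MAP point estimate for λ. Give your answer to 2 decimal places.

Σxᵢ = 4+12+11+11+9+4+2+12 = 65, with n = 8.
Posterior ∝ λ^8e^(−4λ) · λ^65e^(−8λ) = λ^73e^(−12λ), i.e. Gamma(shape=74, rate=12).
The mode of a Gamma(a, b) with a ≥ 1 (shape–rate) is (a−1)/b = 73/12 ≈ 6.08.

λ̂_MAP = 6.08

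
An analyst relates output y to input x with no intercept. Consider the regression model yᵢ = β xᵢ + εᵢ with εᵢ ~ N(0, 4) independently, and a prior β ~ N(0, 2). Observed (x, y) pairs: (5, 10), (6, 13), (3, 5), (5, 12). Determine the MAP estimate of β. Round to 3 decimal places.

β̂_MAP = 2.093

log p(β | y) = −Σ(yᵢ − βxᵢ)²/(2·4) − β²/(2·2) + const.
Setting the derivative to zero: Σxᵢ(yᵢ − βxᵢ)/4 − β/2 = 0, so β = Σxᵢyᵢ / (Σxᵢ² + σ²/τ²).
Σxᵢyᵢ = 5·10 + 6·13 + 3·5 + 5·12 = 203; Σxᵢ² = 95; σ²/τ² = 2.
β̂_MAP = 203 / (95 + 2) = 203/97 ≈ 2.093.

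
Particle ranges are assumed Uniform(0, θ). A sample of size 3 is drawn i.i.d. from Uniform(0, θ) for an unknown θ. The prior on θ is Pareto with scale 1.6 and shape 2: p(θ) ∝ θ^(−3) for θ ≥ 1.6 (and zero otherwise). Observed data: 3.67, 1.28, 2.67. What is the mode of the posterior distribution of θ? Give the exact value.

The Uniform(0, θ) likelihood is θ^(−n) for θ ≥ max(xᵢ), zero otherwise. Here max(xᵢ) = 3.67.
Posterior ∝ θ^(−3) · θ^(−3) = θ^(−6) on θ ≥ max(1.6, 3.67) = 3.67.
This density is strictly decreasing in θ, so the posterior mode lies at the lower boundary of the support.

θ̂_MAP = 3.67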